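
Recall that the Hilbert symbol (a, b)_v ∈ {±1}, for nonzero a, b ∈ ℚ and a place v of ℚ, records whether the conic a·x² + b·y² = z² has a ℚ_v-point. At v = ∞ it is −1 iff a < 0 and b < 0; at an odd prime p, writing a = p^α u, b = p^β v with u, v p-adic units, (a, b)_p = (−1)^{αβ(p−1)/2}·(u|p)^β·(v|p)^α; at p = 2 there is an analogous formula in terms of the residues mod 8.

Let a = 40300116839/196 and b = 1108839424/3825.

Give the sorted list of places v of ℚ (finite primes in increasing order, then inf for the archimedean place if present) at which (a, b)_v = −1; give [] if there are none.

(a, b) ≡ (29437631, 7667) mod (ℚ^×)²; places V = {2, 3, 5, 7, 11, 17, 19, 23, 31, 37, 41, 53, ∞}.
(a,b)_3: α=0, u≡2; β=-2, v≡2 (mod 3); (2|3)=-1, (2|3)=-1; sign (−1)^0·-1^-2·-1^0 = +1.
(a,b)_11: α=0, u≡9; β=1, v≡3 (mod 11); (9|11)=+1, (3|11)=+1; sign (−1)^0·+1^1·+1^0 = +1.
(a,b)_∞: sgn(29437631)=+, sgn(7667)=+, so +1.
(a,b)_7: α=-2, u≡6; β=4, v≡2 (mod 7); (6|7)=-1, (2|7)=+1; sign (−1)^0·-1^4·+1^-2 = +1.
(a,b)_17: α=0, u≡6; β=-1, v≡2 (mod 17); (6|17)=-1, (2|17)=+1; sign (−1)^0·-1^-1·+1^0 = -1.
(a,b)_2: α=-2, β=10; u≡7, v≡3 (mod 8); ε(u)ε(v)=1·1, αω(v)=-2·1, βω(u)=10·0; sum ≡ 1  ⇒  -1.
(a,b)_19: α=1, u≡18; β=0, v≡18 (mod 19); (18|19)=-1, (18|19)=-1; sign (−1)^0·-1^0·-1^1 = -1.
(a,b)_37: α=2, u≡19; β=0, v≡24 (mod 37); (19|37)=-1, (24|37)=-1; sign (−1)^0·-1^0·-1^2 = +1.
(a,b)_5: α=0, u≡4; β=-2, v≡3 (mod 5); (4|5)=+1, (3|5)=-1; sign (−1)^0·+1^-2·-1^0 = +1.
(a,b)_23: α=1, u≡16; β=0, v≡9 (mod 23); (16|23)=+1, (9|23)=+1; sign (−1)^0·+1^0·+1^1 = +1.
(a,b)_53: α=1, u≡49; β=0, v≡21 (mod 53); (49|53)=+1, (21|53)=-1; sign (−1)^0·+1^0·-1^1 = -1.
(a,b)_31: α=1, u≡20; β=0, v≡25 (mod 31); (20|31)=+1, (25|31)=+1; sign (−1)^0·+1^0·+1^1 = +1.
(a,b)_41: α=1, u≡20; β=1, v≡37 (mod 41); (20|41)=+1, (37|41)=+1; sign (−1)^0·+1^1·+1^1 = +1.
Ram(29437631, 7667) = {2, 17, 19, 53}; no ℚ_2-point on the conic.

[2, 17, 19, 53]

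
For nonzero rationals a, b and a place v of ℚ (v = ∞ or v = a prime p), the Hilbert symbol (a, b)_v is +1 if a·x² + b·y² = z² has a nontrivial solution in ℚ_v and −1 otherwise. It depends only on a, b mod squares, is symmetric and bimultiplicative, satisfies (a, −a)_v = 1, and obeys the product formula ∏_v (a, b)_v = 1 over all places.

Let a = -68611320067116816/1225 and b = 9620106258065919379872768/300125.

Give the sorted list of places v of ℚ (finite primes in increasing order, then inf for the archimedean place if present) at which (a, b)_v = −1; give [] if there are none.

Mod squares: a ≡ -8041, b ≡ 2035. Check v ∈ {∞, 2, 3, 5, 7, 11, 17, 37, 43}.
v=11: a=11^1·(≡2), b=11^1·(≡4) mod 11; (2|11)=-1, (4|11)=+1; (−1)^{1·1·5}·(-1)^1·(+1)^1 = +1.
v=5: a=5^-2·(≡1), b=5^-3·(≡3) mod 5; (1|5)=+1, (3|5)=-1; (−1)^{-2·-3·2}·(+1)^-3·(-1)^-2 = +1.
v=3: a=3^6·(≡2), b=3^10·(≡1) mod 3; (2|3)=-1, (1|3)=+1; (−1)^{6·10·1}·(-1)^10·(+1)^6 = +1.
v=43: a=43^3·(≡28), b=43^4·(≡23) mod 43; (28|43)=-1, (23|43)=+1; (−1)^{3·4·21}·(-1)^4·(+1)^3 = +1.
v=37: a=37^2·(≡33), b=37^3·(≡5) mod 37; (33|37)=+1, (5|37)=-1; (−1)^{2·3·18}·(+1)^3·(-1)^2 = +1.
v=17: a=17^3·(≡5), b=17^4·(≡12) mod 17; (5|17)=-1, (12|17)=-1; (−1)^{3·4·8}·(-1)^4·(-1)^3 = -1.
v=2: v_2(a)=4, v_2(b)=10; units ≡ 7, 3 (mod 8); ε·ε+αω+βω = 1·1+4·1+10·0 ≡ 1  ⇒  (a,b)_2 = -1.
v=∞: -8041 < 0 and 2035 > 0  ⇒  (a,b)_∞ = +1.
v=7: a=7^-2·(≡1), b=7^-4·(≡5) mod 7; (1|7)=+1, (5|7)=-1; (−1)^{-2·-4·3}·(+1)^-4·(-1)^-2 = +1.
Ram(-8041, 2035) = {2, 17}; no ℚ_2-point on the conic.

[2, 17]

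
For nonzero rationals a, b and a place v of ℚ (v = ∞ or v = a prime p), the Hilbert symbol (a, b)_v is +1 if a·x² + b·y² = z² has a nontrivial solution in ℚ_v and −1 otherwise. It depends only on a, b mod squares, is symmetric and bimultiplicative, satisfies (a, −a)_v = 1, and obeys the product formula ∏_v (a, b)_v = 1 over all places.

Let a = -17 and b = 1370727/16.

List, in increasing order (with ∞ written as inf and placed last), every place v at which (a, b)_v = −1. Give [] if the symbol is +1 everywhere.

[2, 17]

Mod squares: a ≡ -17, b ≡ 527. Check v ∈ {∞, 2, 3, 17, 31}.
v=3: a=3^0·(≡1), b=3^2·(≡2) mod 3; (1|3)=+1, (2|3)=-1; (−1)^{0·2·1}·(+1)^2·(-1)^0 = +1.
v=17: a=17^1·(≡16), b=17^3·(≡10) mod 17; (16|17)=+1, (10|17)=-1; (−1)^{1·3·8}·(+1)^3·(-1)^1 = -1.
v=∞: -17 < 0 and 527 > 0  ⇒  (a,b)_∞ = +1.
v=31: a=31^0·(≡14), b=31^1·(≡22) mod 31; (14|31)=+1, (22|31)=-1; (−1)^{0·1·15}·(+1)^1·(-1)^0 = +1.
v=2: v_2(a)=0, v_2(b)=-4; units ≡ 7, 7 (mod 8); ε·ε+αω+βω = 1·1+0·0+-4·0 ≡ 1  ⇒  (a,b)_2 = -1.
|Ram(-17, 527)| = 2, even; anisotropic at {2, 17}.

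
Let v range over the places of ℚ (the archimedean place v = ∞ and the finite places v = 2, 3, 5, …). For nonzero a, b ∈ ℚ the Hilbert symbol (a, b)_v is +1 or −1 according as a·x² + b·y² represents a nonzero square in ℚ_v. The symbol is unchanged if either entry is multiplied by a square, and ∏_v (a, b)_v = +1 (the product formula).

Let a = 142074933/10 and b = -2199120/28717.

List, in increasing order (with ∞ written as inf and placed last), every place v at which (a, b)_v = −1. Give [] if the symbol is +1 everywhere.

[5, 7]

(a, b) ≡ (11741730, -36465) mod (ℚ^×)²; places V = {2, 3, 5, 7, 11, 13, 17, 23, 47, ∞}.
(a,b)_13: α=1, u≡4; β=-1, v≡1 (mod 13); (4|13)=+1, (1|13)=+1; sign (−1)^0·+1^-1·+1^1 = +1.
(a,b)_2: α=-1, β=4; u≡1, v≡7 (mod 8); ε(u)ε(v)=0·1, αω(v)=-1·0, βω(u)=4·0; sum ≡ 0  ⇒  +1.
(a,b)_7: α=1, u≡1; β=2, v≡6 (mod 7); (1|7)=+1, (6|7)=-1; sign (−1)^0·+1^2·-1^1 = -1.
(a,b)_11: α=3, u≡1; β=1, v≡7 (mod 11); (1|11)=+1, (7|11)=-1; sign (−1)^1·+1^1·-1^3 = +1.
(a,b)_5: α=-1, u≡4; β=1, v≡3 (mod 5); (4|5)=+1, (3|5)=-1; sign (−1)^0·+1^1·-1^-1 = -1.
(a,b)_17: α=1, u≡3; β=1, v≡11 (mod 17); (3|17)=-1, (11|17)=-1; sign (−1)^0·-1^1·-1^1 = +1.
(a,b)_3: α=1, u≡2; β=1, v≡1 (mod 3); (2|3)=-1, (1|3)=+1; sign (−1)^1·-1^1·+1^1 = +1.
(a,b)_∞: sgn(11741730)=+, sgn(-36465)=−, so +1.
(a,b)_23: α=1, u≡13; β=0, v≡9 (mod 23); (13|23)=+1, (9|23)=+1; sign (−1)^0·+1^0·+1^1 = +1.
(a,b)_47: α=0, u≡9; β=-2, v≡8 (mod 47); (9|47)=+1, (8|47)=+1; sign (−1)^0·+1^-2·+1^0 = +1.
|Ram(11741730, -36465)| = 2, even; anisotropic at {5, 7}.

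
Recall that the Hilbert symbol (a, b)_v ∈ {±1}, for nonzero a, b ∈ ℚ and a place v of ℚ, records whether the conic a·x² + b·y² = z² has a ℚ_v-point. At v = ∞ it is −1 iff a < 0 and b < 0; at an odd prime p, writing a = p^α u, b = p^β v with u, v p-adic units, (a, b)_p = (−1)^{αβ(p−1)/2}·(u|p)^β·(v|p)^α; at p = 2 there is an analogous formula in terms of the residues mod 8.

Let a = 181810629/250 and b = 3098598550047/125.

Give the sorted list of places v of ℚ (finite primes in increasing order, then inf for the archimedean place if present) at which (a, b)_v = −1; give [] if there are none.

[2, 3, 13, 19]

Mod squares: a ≡ 4290, b ≡ 24035. Check v ∈ {∞, 2, 3, 5, 7, 11, 13, 19, 23, 31}.
v=2: v_2(a)=-1, v_2(b)=0; units ≡ 1, 3 (mod 8); ε·ε+αω+βω = 0·1+-1·1+0·0 ≡ 1  ⇒  (a,b)_2 = -1.
v=23: a=23^0·(≡8), b=23^1·(≡11) mod 23; (8|23)=+1, (11|23)=-1; (−1)^{0·1·11}·(+1)^1·(-1)^0 = +1.
v=∞: 4290 > 0 and 24035 > 0  ⇒  (a,b)_∞ = +1.
v=3: a=3^3·(≡2), b=3^4·(≡2) mod 3; (2|3)=-1, (2|3)=-1; (−1)^{3·4·1}·(-1)^4·(-1)^3 = -1.
v=31: a=31^2·(≡29), b=31^2·(≡28) mod 31; (29|31)=-1, (28|31)=+1; (−1)^{2·2·15}·(-1)^2·(+1)^2 = +1.
v=7: a=7^2·(≡3), b=7^2·(≡2) mod 7; (3|7)=-1, (2|7)=+1; (−1)^{2·2·3}·(-1)^2·(+1)^2 = +1.
v=5: a=5^-3·(≡2), b=5^-3·(≡2) mod 5; (2|5)=-1, (2|5)=-1; (−1)^{-3·-3·2}·(-1)^-3·(-1)^-3 = +1.
v=19: a=19^0·(≡3), b=19^1·(≡5) mod 19; (3|19)=-1, (5|19)=+1; (−1)^{0·1·9}·(-1)^1·(+1)^0 = -1.
v=11: a=11^1·(≡3), b=11^1·(≡2) mod 11; (3|11)=+1, (2|11)=-1; (−1)^{1·1·5}·(+1)^1·(-1)^1 = +1.
v=13: a=13^1·(≡11), b=13^2·(≡8) mod 13; (11|13)=-1, (8|13)=-1; (−1)^{1·2·6}·(-1)^2·(-1)^1 = -1.
Ram(4290, 24035) = {2, 3, 13, 19}; no ℚ_2-point on the conic.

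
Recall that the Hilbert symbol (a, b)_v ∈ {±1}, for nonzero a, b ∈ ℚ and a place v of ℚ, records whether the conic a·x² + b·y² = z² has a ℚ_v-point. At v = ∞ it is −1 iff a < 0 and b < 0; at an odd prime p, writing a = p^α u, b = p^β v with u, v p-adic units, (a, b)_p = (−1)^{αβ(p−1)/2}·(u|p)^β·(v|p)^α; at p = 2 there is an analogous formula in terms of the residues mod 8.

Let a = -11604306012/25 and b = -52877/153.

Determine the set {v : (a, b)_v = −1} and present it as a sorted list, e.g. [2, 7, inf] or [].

[3, 13, 17, 23, 31, inf]

Mod squares: a ≡ -27807, b ≡ -7429. Check v ∈ {∞, 2, 3, 5, 11, 13, 17, 19, 23, 31}.
v=3: a=3^1·(≡1), b=3^-2·(≡2) mod 3; (1|3)=+1, (2|3)=-1; (−1)^{1·-2·1}·(+1)^-2·(-1)^1 = -1.
v=11: a=11^0·(≡3), b=11^2·(≡8) mod 11; (3|11)=+1, (8|11)=-1; (−1)^{0·2·5}·(+1)^2·(-1)^0 = +1.
v=23: a=23^1·(≡20), b=23^1·(≡20) mod 23; (20|23)=-1, (20|23)=-1; (−1)^{1·1·11}·(-1)^1·(-1)^1 = -1.
v=31: a=31^1·(≡2), b=31^0·(≡11) mod 31; (2|31)=+1, (11|31)=-1; (−1)^{1·0·15}·(+1)^0·(-1)^1 = -1.
v=∞: -27807 < 0 and -7429 < 0  ⇒  (a,b)_∞ = -1.
v=13: a=13^1·(≡8), b=13^0·(≡2) mod 13; (8|13)=-1, (2|13)=-1; (−1)^{1·0·6}·(-1)^0·(-1)^1 = -1.
v=19: a=19^2·(≡5), b=19^1·(≡10) mod 19; (5|19)=+1, (10|19)=-1; (−1)^{2·1·9}·(+1)^1·(-1)^2 = +1.
v=5: a=5^-2·(≡3), b=5^0·(≡1) mod 5; (3|5)=-1, (1|5)=+1; (−1)^{-2·0·2}·(-1)^0·(+1)^-2 = +1.
v=17: a=17^2·(≡10), b=17^-1·(≡3) mod 17; (10|17)=-1, (3|17)=-1; (−1)^{2·-1·8}·(-1)^-1·(-1)^2 = -1.
v=2: v_2(a)=2, v_2(b)=0; units ≡ 1, 3 (mod 8); ε·ε+αω+βω = 0·1+2·1+0·0 ≡ 0  ⇒  (a,b)_2 = +1.
|Ram(-27807, -7429)| = 6, even; anisotropic at {3, 13, 17, 23, 31, ∞}.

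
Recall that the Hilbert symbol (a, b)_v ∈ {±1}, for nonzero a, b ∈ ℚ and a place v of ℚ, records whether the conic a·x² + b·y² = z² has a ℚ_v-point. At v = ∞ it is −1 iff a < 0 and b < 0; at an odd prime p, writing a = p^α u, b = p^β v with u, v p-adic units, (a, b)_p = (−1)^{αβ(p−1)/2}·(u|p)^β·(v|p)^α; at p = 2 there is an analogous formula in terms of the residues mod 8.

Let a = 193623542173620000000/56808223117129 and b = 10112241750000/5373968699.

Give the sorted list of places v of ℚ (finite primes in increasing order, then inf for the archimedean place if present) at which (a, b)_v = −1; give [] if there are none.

Mod squares: a ≡ 5, b ≡ 7293. Check v ∈ {∞, 2, 3, 5, 11, 13, 17, 19, 23, 31}.
v=2: v_2(a)=8, v_2(b)=4; units ≡ 5, 5 (mod 8); ε·ε+αω+βω = 0·0+8·1+4·1 ≡ 0  ⇒  (a,b)_2 = +1.
v=31: a=31^-6·(≡20), b=31^-4·(≡20) mod 31; (20|31)=+1, (20|31)=+1; (−1)^{-6·-4·15}·(+1)^-4·(+1)^-6 = +1.
v=13: a=13^4·(≡8), b=13^3·(≡7) mod 13; (8|13)=-1, (7|13)=-1; (−1)^{4·3·6}·(-1)^3·(-1)^4 = -1.
v=5: a=5^7·(≡4), b=5^6·(≡3) mod 5; (4|5)=+1, (3|5)=-1; (−1)^{7·6·2}·(+1)^6·(-1)^7 = -1.
v=23: a=23^-2·(≡14), b=23^-2·(≡9) mod 23; (14|23)=-1, (9|23)=+1; (−1)^{-2·-2·11}·(-1)^-2·(+1)^-2 = +1.
v=∞: 5 > 0 and 7293 > 0  ⇒  (a,b)_∞ = +1.
v=19: a=19^4·(≡6), b=19^2·(≡9) mod 19; (6|19)=+1, (9|19)=+1; (−1)^{4·2·9}·(+1)^2·(+1)^4 = +1.
v=3: a=3^2·(≡2), b=3^1·(≡1) mod 3; (2|3)=-1, (1|3)=+1; (−1)^{2·1·1}·(-1)^1·(+1)^2 = -1.
v=11: a=11^-2·(≡1), b=11^-1·(≡1) mod 11; (1|11)=+1, (1|11)=+1; (−1)^{-2·-1·5}·(+1)^-1·(+1)^-2 = +1.
v=17: a=17^2·(≡7), b=17^1·(≡15) mod 17; (7|17)=-1, (15|17)=+1; (−1)^{2·1·8}·(-1)^1·(+1)^2 = -1.
|Ram(5, 7293)| = 4, even; anisotropic at {3, 5, 13, 17}.

[3, 5, 13, 17]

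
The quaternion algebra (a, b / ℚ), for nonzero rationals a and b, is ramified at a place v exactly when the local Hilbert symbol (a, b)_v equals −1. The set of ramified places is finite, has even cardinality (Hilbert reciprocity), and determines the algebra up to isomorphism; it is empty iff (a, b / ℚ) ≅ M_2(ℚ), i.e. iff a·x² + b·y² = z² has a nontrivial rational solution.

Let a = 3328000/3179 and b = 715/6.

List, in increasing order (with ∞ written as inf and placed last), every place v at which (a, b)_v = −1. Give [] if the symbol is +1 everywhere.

Mod squares: a ≡ 1430, b ≡ 4290. Check v ∈ {∞, 2, 3, 5, 11, 13, 17}.
v=5: a=5^3·(≡1), b=5^1·(≡3) mod 5; (1|5)=+1, (3|5)=-1; (−1)^{3·1·2}·(+1)^1·(-1)^3 = -1.
v=∞: 1430 > 0 and 4290 > 0  ⇒  (a,b)_∞ = +1.
v=2: v_2(a)=11, v_2(b)=-1; units ≡ 3, 1 (mod 8); ε·ε+αω+βω = 1·0+11·0+-1·1 ≡ 1  ⇒  (a,b)_2 = -1.
v=11: a=11^-1·(≡9), b=11^1·(≡9) mod 11; (9|11)=+1, (9|11)=+1; (−1)^{-1·1·5}·(+1)^1·(+1)^-1 = -1.
v=13: a=13^1·(≡8), b=13^1·(≡7) mod 13; (8|13)=-1, (7|13)=-1; (−1)^{1·1·6}·(-1)^1·(-1)^1 = +1.
v=17: a=17^-2·(≡15), b=17^0·(≡3) mod 17; (15|17)=+1, (3|17)=-1; (−1)^{-2·0·8}·(+1)^0·(-1)^-2 = +1.
v=3: a=3^0·(≡2), b=3^-1·(≡2) mod 3; (2|3)=-1, (2|3)=-1; (−1)^{0·-1·1}·(-1)^-1·(-1)^0 = -1.
Ram(1430, 4290) = {2, 3, 5, 11}; no ℚ_2-point on the conic.

[2, 3, 5, 11]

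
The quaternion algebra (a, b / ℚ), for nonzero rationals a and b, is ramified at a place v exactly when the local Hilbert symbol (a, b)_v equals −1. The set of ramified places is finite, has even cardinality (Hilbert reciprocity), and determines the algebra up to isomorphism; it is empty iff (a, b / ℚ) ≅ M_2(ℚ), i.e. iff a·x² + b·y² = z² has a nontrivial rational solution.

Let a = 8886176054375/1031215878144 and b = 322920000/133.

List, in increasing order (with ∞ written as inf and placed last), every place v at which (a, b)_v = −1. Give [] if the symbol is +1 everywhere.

Mod squares: a ≡ 23, b ≡ 119301. Check v ∈ {∞, 2, 3, 5, 7, 13, 19, 23, 41, 43, 47}.
v=43: a=43^-2·(≡13), b=43^0·(≡37) mod 43; (13|43)=+1, (37|43)=-1; (−1)^{-2·0·21}·(+1)^0·(-1)^-2 = +1.
v=∞: 23 > 0 and 119301 > 0  ⇒  (a,b)_∞ = +1.
v=23: a=23^5·(≡13), b=23^1·(≡1) mod 23; (13|23)=+1, (1|23)=+1; (−1)^{5·1·11}·(+1)^1·(+1)^5 = -1.
v=19: a=19^0·(≡16), b=19^-1·(≡4) mod 19; (16|19)=+1, (4|19)=+1; (−1)^{0·-1·9}·(+1)^-1·(+1)^0 = +1.
v=47: a=47^2·(≡19), b=47^0·(≡10) mod 47; (19|47)=-1, (10|47)=-1; (−1)^{2·0·23}·(-1)^0·(-1)^2 = +1.
v=13: a=13^0·(≡10), b=13^1·(≡1) mod 13; (10|13)=+1, (1|13)=+1; (−1)^{0·1·6}·(+1)^1·(+1)^0 = +1.
v=7: a=7^0·(≡1), b=7^-1·(≡5) mod 7; (1|7)=+1, (5|7)=-1; (−1)^{0·-1·3}·(+1)^-1·(-1)^0 = +1.
v=3: a=3^-4·(≡2), b=3^3·(≡2) mod 3; (2|3)=-1, (2|3)=-1; (−1)^{-4·3·1}·(-1)^3·(-1)^-4 = -1.
v=5: a=5^4·(≡3), b=5^4·(≡4) mod 5; (3|5)=-1, (4|5)=+1; (−1)^{4·4·2}·(-1)^4·(+1)^4 = +1.
v=41: a=41^-2·(≡39), b=41^0·(≡31) mod 41; (39|41)=+1, (31|41)=+1; (−1)^{-2·0·20}·(+1)^0·(+1)^-2 = +1.
v=2: v_2(a)=-12, v_2(b)=6; units ≡ 7, 5 (mod 8); ε·ε+αω+βω = 1·0+-12·1+6·0 ≡ 0  ⇒  (a,b)_2 = +1.
(23, 119301 / ℚ) ramifies at {3, 23}: a division algebra.

[3, 23]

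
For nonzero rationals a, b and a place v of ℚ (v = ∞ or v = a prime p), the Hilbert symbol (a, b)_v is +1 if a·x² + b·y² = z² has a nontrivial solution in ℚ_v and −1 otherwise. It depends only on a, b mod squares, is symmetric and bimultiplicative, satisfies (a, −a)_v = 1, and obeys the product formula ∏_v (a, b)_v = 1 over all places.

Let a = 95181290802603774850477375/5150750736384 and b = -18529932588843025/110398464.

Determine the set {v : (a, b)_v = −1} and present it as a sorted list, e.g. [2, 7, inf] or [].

Mod squares: a ≡ 623645, b ≡ -11. Check v ∈ {∞, 2, 3, 5, 7, 11, 17, 23, 29, 43}.
v=23: a=23^3·(≡19), b=23^2·(≡3) mod 23; (19|23)=-1, (3|23)=+1; (−1)^{3·2·11}·(-1)^2·(+1)^3 = +1.
v=11: a=11^-3·(≡5), b=11^-3·(≡6) mod 11; (5|11)=+1, (6|11)=-1; (−1)^{-3·-3·5}·(+1)^-3·(-1)^-3 = +1.
v=3: a=3^-10·(≡2), b=3^-4·(≡1) mod 3; (2|3)=-1, (1|3)=+1; (−1)^{-10·-4·1}·(-1)^-4·(+1)^-10 = +1.
v=7: a=7^10·(≡1), b=7^8·(≡3) mod 7; (1|7)=+1, (3|7)=-1; (−1)^{10·8·3}·(+1)^8·(-1)^10 = +1.
v=∞: 623645 > 0 and -11 < 0  ⇒  (a,b)_∞ = +1.
v=29: a=29^3·(≡22), b=29^2·(≡26) mod 29; (22|29)=+1, (26|29)=-1; (−1)^{3·2·14}·(+1)^2·(-1)^3 = -1.
v=17: a=17^3·(≡15), b=17^2·(≡12) mod 17; (15|17)=+1, (12|17)=-1; (−1)^{3·2·8}·(+1)^2·(-1)^3 = -1.
v=2: v_2(a)=-16, v_2(b)=-10; units ≡ 5, 5 (mod 8); ε·ε+αω+βω = 0·0+-16·1+-10·1 ≡ 0  ⇒  (a,b)_2 = +1.
v=43: a=43^2·(≡10), b=43^0·(≡32) mod 43; (10|43)=+1, (32|43)=-1; (−1)^{2·0·21}·(+1)^0·(-1)^2 = +1.
v=5: a=5^3·(≡1), b=5^2·(≡1) mod 5; (1|5)=+1, (1|5)=+1; (−1)^{3·2·2}·(+1)^2·(+1)^3 = +1.
|Ram(623645, -11)| = 2, even; anisotropic at {17, 29}.

[17, 29]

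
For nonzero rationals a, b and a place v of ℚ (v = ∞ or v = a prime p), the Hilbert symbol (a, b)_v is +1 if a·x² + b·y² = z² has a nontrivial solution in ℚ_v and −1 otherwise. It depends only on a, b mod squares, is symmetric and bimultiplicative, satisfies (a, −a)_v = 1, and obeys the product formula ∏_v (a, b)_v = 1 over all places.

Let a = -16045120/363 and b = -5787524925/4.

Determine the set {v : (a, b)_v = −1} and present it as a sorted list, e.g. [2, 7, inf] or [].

[5, 7, 29, inf]

Mod squares: a ≡ -752115, b ≡ -7917. Check v ∈ {∞, 2, 3, 5, 7, 11, 13, 19, 29}.
v=13: a=13^1·(≡7), b=13^1·(≡11) mod 13; (7|13)=-1, (11|13)=-1; (−1)^{1·1·6}·(-1)^1·(-1)^1 = +1.
v=19: a=19^1·(≡16), b=19^2·(≡7) mod 19; (16|19)=+1, (7|19)=+1; (−1)^{1·2·9}·(+1)^2·(+1)^1 = +1.
v=∞: -752115 < 0 and -7917 < 0  ⇒  (a,b)_∞ = -1.
v=5: a=5^1·(≡2), b=5^2·(≡2) mod 5; (2|5)=-1, (2|5)=-1; (−1)^{1·2·2}·(-1)^2·(-1)^1 = -1.
v=11: a=11^-2·(≡10), b=11^0·(≡4) mod 11; (10|11)=-1, (4|11)=+1; (−1)^{-2·0·5}·(-1)^0·(+1)^-2 = +1.
v=7: a=7^1·(≡3), b=7^1·(≡6) mod 7; (3|7)=-1, (6|7)=-1; (−1)^{1·1·3}·(-1)^1·(-1)^1 = -1.
v=2: v_2(a)=6, v_2(b)=-2; units ≡ 5, 3 (mod 8); ε·ε+αω+βω = 0·1+6·1+-2·1 ≡ 0  ⇒  (a,b)_2 = +1.
v=3: a=3^-1·(≡2), b=3^5·(≡1) mod 3; (2|3)=-1, (1|3)=+1; (−1)^{-1·5·1}·(-1)^5·(+1)^-1 = +1.
v=29: a=29^1·(≡22), b=29^1·(≡21) mod 29; (22|29)=+1, (21|29)=-1; (−1)^{1·1·14}·(+1)^1·(-1)^1 = -1.
|Ram(-752115, -7917)| = 4, even; anisotropic at {5, 7, 29, ∞}.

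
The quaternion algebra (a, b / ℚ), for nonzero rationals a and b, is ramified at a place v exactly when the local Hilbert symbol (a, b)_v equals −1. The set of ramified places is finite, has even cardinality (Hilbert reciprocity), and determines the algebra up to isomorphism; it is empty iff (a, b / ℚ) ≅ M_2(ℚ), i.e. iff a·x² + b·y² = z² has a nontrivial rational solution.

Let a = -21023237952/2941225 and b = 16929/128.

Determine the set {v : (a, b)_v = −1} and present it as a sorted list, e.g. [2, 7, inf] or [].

[2, 19]

Mod squares: a ≡ -437, b ≡ 418. Check v ∈ {∞, 2, 3, 5, 7, 11, 17, 19, 23}.
v=2: v_2(a)=6, v_2(b)=-7; units ≡ 3, 1 (mod 8); ε·ε+αω+βω = 1·0+6·0+-7·1 ≡ 1  ⇒  (a,b)_2 = -1.
v=11: a=11^0·(≡9), b=11^1·(≡3) mod 11; (9|11)=+1, (3|11)=+1; (−1)^{0·1·5}·(+1)^1·(+1)^0 = +1.
v=3: a=3^2·(≡1), b=3^4·(≡1) mod 3; (1|3)=+1, (1|3)=+1; (−1)^{2·4·1}·(+1)^4·(+1)^2 = +1.
v=23: a=23^1·(≡4), b=23^0·(≡16) mod 23; (4|23)=+1, (16|23)=+1; (−1)^{1·0·11}·(+1)^0·(+1)^1 = +1.
v=7: a=7^-6·(≡1), b=7^0·(≡5) mod 7; (1|7)=+1, (5|7)=-1; (−1)^{-6·0·3}·(+1)^0·(-1)^-6 = +1.
v=∞: -437 < 0 and 418 > 0  ⇒  (a,b)_∞ = +1.
v=17: a=17^4·(≡6), b=17^0·(≡11) mod 17; (6|17)=-1, (11|17)=-1; (−1)^{4·0·8}·(-1)^0·(-1)^4 = +1.
v=5: a=5^-2·(≡2), b=5^0·(≡3) mod 5; (2|5)=-1, (3|5)=-1; (−1)^{-2·0·2}·(-1)^0·(-1)^-2 = +1.
v=19: a=19^1·(≡12), b=19^1·(≡8) mod 19; (12|19)=-1, (8|19)=-1; (−1)^{1·1·9}·(-1)^1·(-1)^1 = -1.
(-437, 418 / ℚ) ramifies at {2, 19}: a division algebra.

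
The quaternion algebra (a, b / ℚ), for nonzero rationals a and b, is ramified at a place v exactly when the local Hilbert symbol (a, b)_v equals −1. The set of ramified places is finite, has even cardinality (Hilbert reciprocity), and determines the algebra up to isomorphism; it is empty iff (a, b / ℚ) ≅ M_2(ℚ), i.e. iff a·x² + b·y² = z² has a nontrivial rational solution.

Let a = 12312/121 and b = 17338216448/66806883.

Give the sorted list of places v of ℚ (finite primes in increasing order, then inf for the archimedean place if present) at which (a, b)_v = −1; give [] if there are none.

[3, 41]

(a, b) ≡ (38, 5289) mod (ℚ^×)²; places V = {2, 3, 7, 11, 13, 19, 41, 43, ∞}.
(a,b)_19: α=1, u≡3; β=0, v≡16 (mod 19); (3|19)=-1, (16|19)=+1; sign (−1)^0·-1^0·+1^1 = +1.
(a,b)_7: α=0, u≡3; β=4, v≡2 (mod 7); (3|7)=-1, (2|7)=+1; sign (−1)^0·-1^4·+1^0 = +1.
(a,b)_11: α=-2, u≡3; β=-4, v≡4 (mod 11); (3|11)=+1, (4|11)=+1; sign (−1)^0·+1^-4·+1^-2 = +1.
(a,b)_41: α=0, u≡35; β=1, v≡3 (mod 41); (35|41)=-1, (3|41)=-1; sign (−1)^0·-1^1·-1^0 = -1.
(a,b)_2: α=3, β=12; u≡3, v≡1 (mod 8); ε(u)ε(v)=1·0, αω(v)=3·0, βω(u)=12·1; sum ≡ 0  ⇒  +1.
(a,b)_3: α=4, u≡2; β=-3, v≡2 (mod 3); (2|3)=-1, (2|3)=-1; sign (−1)^0·-1^-3·-1^4 = -1.
(a,b)_13: α=0, u≡10; β=-2, v≡11 (mod 13); (10|13)=+1, (11|13)=-1; sign (−1)^0·+1^-2·-1^0 = +1.
(a,b)_43: α=0, u≡9; β=1, v≡33 (mod 43); (9|43)=+1, (33|43)=-1; sign (−1)^0·+1^1·-1^0 = +1.
(a,b)_∞: sgn(38)=+, sgn(5289)=+, so +1.
Ram(38, 5289) = {3, 41}; no ℚ_3-point on the conic.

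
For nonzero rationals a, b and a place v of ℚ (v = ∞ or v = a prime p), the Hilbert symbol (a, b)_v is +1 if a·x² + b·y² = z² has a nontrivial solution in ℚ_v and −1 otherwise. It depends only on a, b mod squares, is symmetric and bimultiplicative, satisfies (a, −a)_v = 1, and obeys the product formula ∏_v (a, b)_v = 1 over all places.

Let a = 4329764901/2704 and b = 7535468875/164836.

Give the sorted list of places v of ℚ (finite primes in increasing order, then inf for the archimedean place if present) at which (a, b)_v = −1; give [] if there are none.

[37, 47]

Mod squares: a ≡ 81141, b ≡ 834955. Check v ∈ {∞, 2, 3, 5, 7, 11, 13, 17, 19, 29, 37, 43, 47}.
v=11: a=11^2·(≡3), b=11^1·(≡3) mod 11; (3|11)=+1, (3|11)=+1; (−1)^{2·1·5}·(+1)^1·(+1)^2 = +1.
v=∞: 81141 > 0 and 834955 > 0  ⇒  (a,b)_∞ = +1.
v=19: a=19^0·(≡7), b=19^3·(≡11) mod 19; (7|19)=+1, (11|19)=+1; (−1)^{0·3·9}·(+1)^3·(+1)^0 = +1.
v=13: a=13^-2·(≡11), b=13^0·(≡10) mod 13; (11|13)=-1, (10|13)=+1; (−1)^{-2·0·6}·(-1)^0·(+1)^-2 = +1.
v=43: a=43^1·(≡41), b=43^0·(≡41) mod 43; (41|43)=+1, (41|43)=+1; (−1)^{1·0·21}·(+1)^0·(+1)^1 = +1.
v=3: a=3^3·(≡2), b=3^0·(≡1) mod 3; (2|3)=-1, (1|3)=+1; (−1)^{3·0·1}·(-1)^0·(+1)^3 = +1.
v=5: a=5^0·(≡4), b=5^3·(≡1) mod 5; (4|5)=+1, (1|5)=+1; (−1)^{0·3·2}·(+1)^3·(+1)^0 = +1.
v=2: v_2(a)=-4, v_2(b)=-2; units ≡ 5, 3 (mod 8); ε·ε+αω+βω = 0·1+-4·1+-2·1 ≡ 0  ⇒  (a,b)_2 = +1.
v=47: a=47^0·(≡46), b=47^1·(≡20) mod 47; (46|47)=-1, (20|47)=-1; (−1)^{0·1·23}·(-1)^1·(-1)^0 = -1.
v=37: a=37^1·(≡11), b=37^0·(≡35) mod 37; (11|37)=+1, (35|37)=-1; (−1)^{1·0·18}·(+1)^0·(-1)^1 = -1.
v=29: a=29^0·(≡4), b=29^-2·(≡7) mod 29; (4|29)=+1, (7|29)=+1; (−1)^{0·-2·14}·(+1)^-2·(+1)^0 = +1.
v=7: a=7^2·(≡1), b=7^-2·(≡1) mod 7; (1|7)=+1, (1|7)=+1; (−1)^{2·-2·3}·(+1)^-2·(+1)^2 = +1.
v=17: a=17^1·(≡8), b=17^1·(≡16) mod 17; (8|17)=+1, (16|17)=+1; (−1)^{1·1·8}·(+1)^1·(+1)^1 = +1.
|Ram(81141, 834955)| = 2, even; anisotropic at {37, 47}.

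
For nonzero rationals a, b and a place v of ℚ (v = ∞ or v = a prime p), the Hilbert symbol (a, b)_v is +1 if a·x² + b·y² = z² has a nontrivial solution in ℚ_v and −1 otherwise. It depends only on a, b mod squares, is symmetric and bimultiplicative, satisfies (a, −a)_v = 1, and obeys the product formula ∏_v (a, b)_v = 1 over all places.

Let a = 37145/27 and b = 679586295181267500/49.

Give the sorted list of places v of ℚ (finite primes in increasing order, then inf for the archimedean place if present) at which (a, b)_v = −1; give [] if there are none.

[2, 3, 5, 23]

Mod squares: a ≡ 111435, b ≡ 17043. Check v ∈ {∞, 2, 3, 5, 7, 13, 17, 19, 23}.
v=13: a=13^0·(≡4), b=13^1·(≡2) mod 13; (4|13)=+1, (2|13)=-1; (−1)^{0·1·6}·(+1)^1·(-1)^0 = +1.
v=3: a=3^-3·(≡2), b=3^1·(≡2) mod 3; (2|3)=-1, (2|3)=-1; (−1)^{-3·1·1}·(-1)^1·(-1)^-3 = -1.
v=2: v_2(a)=0, v_2(b)=2; units ≡ 3, 3 (mod 8); ε·ε+αω+βω = 1·1+0·1+2·1 ≡ 1  ⇒  (a,b)_2 = -1.
v=∞: 111435 > 0 and 17043 > 0  ⇒  (a,b)_∞ = +1.
v=5: a=5^1·(≡2), b=5^4·(≡2) mod 5; (2|5)=-1, (2|5)=-1; (−1)^{1·4·2}·(-1)^4·(-1)^1 = -1.
v=17: a=17^1·(≡6), b=17^4·(≡15) mod 17; (6|17)=-1, (15|17)=+1; (−1)^{1·4·8}·(-1)^4·(+1)^1 = +1.
v=23: a=23^1·(≡7), b=23^3·(≡17) mod 23; (7|23)=-1, (17|23)=-1; (−1)^{1·3·11}·(-1)^3·(-1)^1 = -1.
v=19: a=19^1·(≡14), b=19^3·(≡17) mod 19; (14|19)=-1, (17|19)=+1; (−1)^{1·3·9}·(-1)^3·(+1)^1 = +1.
v=7: a=7^0·(≡4), b=7^-2·(≡5) mod 7; (4|7)=+1, (5|7)=-1; (−1)^{0·-2·3}·(+1)^-2·(-1)^0 = +1.
|Ram(111435, 17043)| = 4, even; anisotropic at {2, 3, 5, 23}.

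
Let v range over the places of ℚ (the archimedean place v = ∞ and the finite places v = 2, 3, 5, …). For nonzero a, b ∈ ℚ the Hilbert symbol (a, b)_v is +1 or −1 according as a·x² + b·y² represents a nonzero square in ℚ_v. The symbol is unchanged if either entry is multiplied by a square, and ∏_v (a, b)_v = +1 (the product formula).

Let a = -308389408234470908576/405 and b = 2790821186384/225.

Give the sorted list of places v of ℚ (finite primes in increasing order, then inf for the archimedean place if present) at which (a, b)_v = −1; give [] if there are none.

[2, 41]

Mod squares: a ≡ -31570, b ≡ 17501. Check v ∈ {∞, 2, 3, 5, 7, 11, 37, 41, 43}.
v=2: v_2(a)=5, v_2(b)=4; units ≡ 7, 5 (mod 8); ε·ε+αω+βω = 1·0+5·1+4·0 ≡ 1  ⇒  (a,b)_2 = -1.
v=43: a=43^2·(≡21), b=43^1·(≡5) mod 43; (21|43)=+1, (5|43)=-1; (−1)^{2·1·21}·(+1)^1·(-1)^2 = +1.
v=7: a=7^3·(≡3), b=7^2·(≡4) mod 7; (3|7)=-1, (4|7)=+1; (−1)^{3·2·3}·(-1)^2·(+1)^3 = +1.
v=∞: -31570 < 0 and 17501 > 0  ⇒  (a,b)_∞ = +1.
v=3: a=3^-4·(≡2), b=3^-2·(≡2) mod 3; (2|3)=-1, (2|3)=-1; (−1)^{-4·-2·1}·(-1)^-2·(-1)^-4 = +1.
v=5: a=5^-1·(≡4), b=5^-2·(≡1) mod 5; (4|5)=+1, (1|5)=+1; (−1)^{-1·-2·2}·(+1)^-2·(+1)^-1 = +1.
v=11: a=11^5·(≡3), b=11^3·(≡7) mod 11; (3|11)=+1, (7|11)=-1; (−1)^{5·3·5}·(+1)^3·(-1)^5 = +1.
v=37: a=37^2·(≡21), b=37^1·(≡35) mod 37; (21|37)=+1, (35|37)=-1; (−1)^{2·1·18}·(+1)^1·(-1)^2 = +1.
v=41: a=41^3·(≡23), b=41^2·(≡3) mod 41; (23|41)=+1, (3|41)=-1; (−1)^{3·2·20}·(+1)^2·(-1)^3 = -1.
(-31570, 17501 / ℚ) ramifies at {2, 41}: a division algebra.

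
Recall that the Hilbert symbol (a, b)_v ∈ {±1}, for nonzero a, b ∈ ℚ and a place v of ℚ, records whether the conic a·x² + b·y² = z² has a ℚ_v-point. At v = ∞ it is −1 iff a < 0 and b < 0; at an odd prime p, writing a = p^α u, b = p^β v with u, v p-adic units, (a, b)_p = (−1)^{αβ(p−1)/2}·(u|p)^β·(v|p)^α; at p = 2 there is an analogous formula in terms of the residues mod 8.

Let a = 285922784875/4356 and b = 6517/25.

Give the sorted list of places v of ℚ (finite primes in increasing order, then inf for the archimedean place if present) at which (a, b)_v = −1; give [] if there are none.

(a, b) ≡ (13195, 133) mod (ℚ^×)²; places V = {2, 3, 5, 7, 11, 13, 19, 29, ∞}.
(a,b)_7: α=5, u≡2; β=3, v≡3 (mod 7); (2|7)=+1, (3|7)=-1; sign (−1)^1·+1^3·-1^5 = +1.
(a,b)_2: α=-2, β=0; u≡3, v≡5 (mod 8); ε(u)ε(v)=1·0, αω(v)=-2·1, βω(u)=0·1; sum ≡ 0  ⇒  +1.
(a,b)_11: α=-2, u≡8; β=0, v≡9 (mod 11); (8|11)=-1, (9|11)=+1; sign (−1)^0·-1^0·+1^-2 = +1.
(a,b)_5: α=3, u≡4; β=-2, v≡2 (mod 5); (4|5)=+1, (2|5)=-1; sign (−1)^0·+1^-2·-1^3 = -1.
(a,b)_∞: sgn(13195)=+, sgn(133)=+, so +1.
(a,b)_3: α=-2, u≡1; β=0, v≡1 (mod 3); (1|3)=+1, (1|3)=+1; sign (−1)^0·+1^0·+1^-2 = +1.
(a,b)_13: α=1, u≡1; β=0, v≡9 (mod 13); (1|13)=+1, (9|13)=+1; sign (−1)^0·+1^0·+1^1 = +1.
(a,b)_19: α=2, u≡11; β=1, v≡16 (mod 19); (11|19)=+1, (16|19)=+1; sign (−1)^0·+1^1·+1^2 = +1.
(a,b)_29: α=1, u≡25; β=0, v≡2 (mod 29); (25|29)=+1, (2|29)=-1; sign (−1)^0·+1^0·-1^1 = -1.
Ram(13195, 133) = {5, 29}; no ℚ_5-point on the conic.

[5, 29]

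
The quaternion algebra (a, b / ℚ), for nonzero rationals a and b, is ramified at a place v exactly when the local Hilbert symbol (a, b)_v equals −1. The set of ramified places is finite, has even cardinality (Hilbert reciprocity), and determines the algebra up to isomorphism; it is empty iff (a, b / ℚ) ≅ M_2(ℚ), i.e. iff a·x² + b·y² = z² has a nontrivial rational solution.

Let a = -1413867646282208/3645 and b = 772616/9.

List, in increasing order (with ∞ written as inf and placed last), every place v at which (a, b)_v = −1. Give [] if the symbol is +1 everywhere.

Mod squares: a ≡ -86710, b ≡ 193154. Check v ∈ {∞, 2, 3, 5, 13, 17, 19, 23, 29}.
v=13: a=13^3·(≡10), b=13^1·(≡1) mod 13; (10|13)=+1, (1|13)=+1; (−1)^{3·1·6}·(+1)^1·(+1)^3 = +1.
v=17: a=17^4·(≡11), b=17^1·(≡14) mod 17; (11|17)=-1, (14|17)=-1; (−1)^{4·1·8}·(-1)^1·(-1)^4 = -1.
v=2: v_2(a)=5, v_2(b)=3; units ≡ 5, 1 (mod 8); ε·ε+αω+βω = 0·0+5·0+3·1 ≡ 1  ⇒  (a,b)_2 = -1.
v=29: a=29^1·(≡8), b=29^0·(≡3) mod 29; (8|29)=-1, (3|29)=-1; (−1)^{1·0·14}·(-1)^0·(-1)^1 = -1.
v=19: a=19^2·(≡11), b=19^1·(≡11) mod 19; (11|19)=+1, (11|19)=+1; (−1)^{2·1·9}·(+1)^1·(+1)^2 = +1.
v=5: a=5^-1·(≡3), b=5^0·(≡4) mod 5; (3|5)=-1, (4|5)=+1; (−1)^{-1·0·2}·(-1)^0·(+1)^-1 = +1.
v=∞: -86710 < 0 and 193154 > 0  ⇒  (a,b)_∞ = +1.
v=23: a=23^1·(≡12), b=23^1·(≡9) mod 23; (12|23)=+1, (9|23)=+1; (−1)^{1·1·11}·(+1)^1·(+1)^1 = -1.
v=3: a=3^-6·(≡2), b=3^-2·(≡2) mod 3; (2|3)=-1, (2|3)=-1; (−1)^{-6·-2·1}·(-1)^-2·(-1)^-6 = +1.
|Ram(-86710, 193154)| = 4, even; anisotropic at {2, 17, 23, 29}.

[2, 17, 23, 29]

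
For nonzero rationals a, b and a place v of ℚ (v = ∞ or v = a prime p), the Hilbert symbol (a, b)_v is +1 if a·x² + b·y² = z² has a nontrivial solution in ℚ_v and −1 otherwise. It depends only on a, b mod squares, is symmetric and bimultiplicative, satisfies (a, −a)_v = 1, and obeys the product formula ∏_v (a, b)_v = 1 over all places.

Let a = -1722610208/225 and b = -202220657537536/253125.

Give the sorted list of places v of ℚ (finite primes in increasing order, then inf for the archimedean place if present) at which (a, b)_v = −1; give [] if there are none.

Mod squares: a ≡ -2, b ≡ -73370. Check v ∈ {∞, 2, 3, 5, 11, 23, 29}.
v=3: a=3^-2·(≡1), b=3^-4·(≡1) mod 3; (1|3)=+1, (1|3)=+1; (−1)^{-2·-4·1}·(+1)^-4·(+1)^-2 = +1.
v=11: a=11^2·(≡1), b=11^3·(≡8) mod 11; (1|11)=+1, (8|11)=-1; (−1)^{2·3·5}·(+1)^3·(-1)^2 = +1.
v=2: v_2(a)=5, v_2(b)=9; units ≡ 7, 3 (mod 8); ε·ε+αω+βω = 1·1+5·1+9·0 ≡ 0  ⇒  (a,b)_2 = +1.
v=29: a=29^2·(≡15), b=29^3·(≡1) mod 29; (15|29)=-1, (1|29)=+1; (−1)^{2·3·14}·(-1)^3·(+1)^2 = -1.
v=5: a=5^-2·(≡3), b=5^-5·(≡4) mod 5; (3|5)=-1, (4|5)=+1; (−1)^{-2·-5·2}·(-1)^-5·(+1)^-2 = -1.
v=23: a=23^2·(≡7), b=23^3·(≡7) mod 23; (7|23)=-1, (7|23)=-1; (−1)^{2·3·11}·(-1)^3·(-1)^2 = -1.
v=∞: -2 < 0 and -73370 < 0  ⇒  (a,b)_∞ = -1.
(-2, -73370 / ℚ) ramifies at {5, 23, 29, ∞}: a division algebra.

[5, 23, 29, inf]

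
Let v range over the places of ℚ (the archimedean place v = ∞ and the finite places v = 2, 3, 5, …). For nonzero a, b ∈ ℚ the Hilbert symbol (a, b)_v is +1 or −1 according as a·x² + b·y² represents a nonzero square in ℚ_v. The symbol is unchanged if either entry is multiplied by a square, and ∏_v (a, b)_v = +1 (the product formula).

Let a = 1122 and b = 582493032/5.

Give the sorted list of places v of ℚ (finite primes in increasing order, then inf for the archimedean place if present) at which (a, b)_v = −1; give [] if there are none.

(a, b) ≡ (1122, 74290) mod (ℚ^×)²; places V = {2, 3, 5, 11, 17, 19, 23, ∞}.
(a,b)_3: α=1, u≡2; β=4, v≡1 (mod 3); (2|3)=-1, (1|3)=+1; sign (−1)^0·-1^4·+1^1 = +1.
(a,b)_5: α=0, u≡2; β=-1, v≡2 (mod 5); (2|5)=-1, (2|5)=-1; sign (−1)^0·-1^-1·-1^0 = -1.
(a,b)_∞: sgn(1122)=+, sgn(74290)=+, so +1.
(a,b)_23: α=0, u≡18; β=1, v≡14 (mod 23); (18|23)=+1, (14|23)=-1; sign (−1)^0·+1^1·-1^0 = +1.
(a,b)_17: α=1, u≡15; β=1, v≡13 (mod 17); (15|17)=+1, (13|17)=+1; sign (−1)^0·+1^1·+1^1 = +1.
(a,b)_11: α=1, u≡3; β=2, v≡8 (mod 11); (3|11)=+1, (8|11)=-1; sign (−1)^0·+1^2·-1^1 = -1.
(a,b)_19: α=0, u≡1; β=1, v≡8 (mod 19); (1|19)=+1, (8|19)=-1; sign (−1)^0·+1^1·-1^0 = +1.
(a,b)_2: α=1, β=3; u≡1, v≡1 (mod 8); ε(u)ε(v)=0·0, αω(v)=1·0, βω(u)=3·0; sum ≡ 0  ⇒  +1.
Ram(1122, 74290) = {5, 11}; no ℚ_5-point on the conic.

[5, 11]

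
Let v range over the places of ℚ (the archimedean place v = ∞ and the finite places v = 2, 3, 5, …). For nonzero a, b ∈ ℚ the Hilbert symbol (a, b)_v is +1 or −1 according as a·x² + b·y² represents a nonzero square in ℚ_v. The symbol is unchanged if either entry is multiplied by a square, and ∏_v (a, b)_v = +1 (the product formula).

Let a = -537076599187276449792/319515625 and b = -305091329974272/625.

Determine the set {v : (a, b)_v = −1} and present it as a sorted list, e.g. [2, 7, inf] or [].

(a, b) ≡ (-10578, -1738318) mod (ℚ^×)²; places V = {2, 3, 5, 11, 13, 17, 23, 29, 41, 43, ∞}.
(a,b)_29: α=2, u≡7; β=1, v≡7 (mod 29); (7|29)=+1, (7|29)=+1; sign (−1)^0·+1^1·+1^2 = +1.
(a,b)_13: α=-2, u≡9; β=0, v≡3 (mod 13); (9|13)=+1, (3|13)=+1; sign (−1)^0·+1^0·+1^-2 = +1.
(a,b)_11: α=-2, u≡9; β=0, v≡3 (mod 11); (9|11)=+1, (3|11)=+1; sign (−1)^0·+1^0·+1^-2 = +1.
(a,b)_17: α=2, u≡16; β=1, v≡15 (mod 17); (16|17)=+1, (15|17)=+1; sign (−1)^0·+1^1·+1^2 = +1.
(a,b)_41: α=1, u≡35; β=1, v≡31 (mod 41); (35|41)=-1, (31|41)=+1; sign (−1)^0·-1^1·+1^1 = -1.
(a,b)_43: α=1, u≡2; β=1, v≡22 (mod 43); (2|43)=-1, (22|43)=-1; sign (−1)^1·-1^1·-1^1 = -1.
(a,b)_2: α=11, β=13; u≡7, v≡1 (mod 8); ε(u)ε(v)=1·0, αω(v)=11·0, βω(u)=13·0; sum ≡ 0  ⇒  +1.
(a,b)_∞: sgn(-10578)=−, sgn(-1738318)=−, so -1.
(a,b)_3: α=7, u≡2; β=4, v≡2 (mod 3); (2|3)=-1, (2|3)=-1; sign (−1)^0·-1^4·-1^7 = -1.
(a,b)_23: α=4, u≡8; β=2, v≡17 (mod 23); (8|23)=+1, (17|23)=-1; sign (−1)^0·+1^2·-1^4 = +1.
(a,b)_5: α=-6, u≡2; β=-4, v≡3 (mod 5); (2|5)=-1, (3|5)=-1; sign (−1)^0·-1^-4·-1^-6 = +1.
(-10578, -1738318 / ℚ) ramifies at {3, 41, 43, ∞}: a division algebra.

[3, 41, 43, inf]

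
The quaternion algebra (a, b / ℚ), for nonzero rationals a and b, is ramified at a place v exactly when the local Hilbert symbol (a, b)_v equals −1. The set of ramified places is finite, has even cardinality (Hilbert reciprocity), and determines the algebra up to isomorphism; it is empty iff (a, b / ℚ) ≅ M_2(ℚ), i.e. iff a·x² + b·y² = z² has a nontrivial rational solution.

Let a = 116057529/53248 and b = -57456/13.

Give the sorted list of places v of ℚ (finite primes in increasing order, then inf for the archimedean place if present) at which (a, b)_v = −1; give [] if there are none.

Mod squares: a ≡ 13, b ≡ -5187. Check v ∈ {∞, 2, 3, 7, 13, 19}.
v=7: a=7^2·(≡6), b=7^1·(≡4) mod 7; (6|7)=-1, (4|7)=+1; (−1)^{2·1·3}·(-1)^1·(+1)^2 = -1.
v=∞: 13 > 0 and -5187 < 0  ⇒  (a,b)_∞ = +1.
v=19: a=19^2·(≡18), b=19^1·(≡10) mod 19; (18|19)=-1, (10|19)=-1; (−1)^{2·1·9}·(-1)^1·(-1)^2 = -1.
v=13: a=13^-1·(≡3), b=13^-1·(≡4) mod 13; (3|13)=+1, (4|13)=+1; (−1)^{-1·-1·6}·(+1)^-1·(+1)^-1 = +1.
v=3: a=3^8·(≡1), b=3^3·(≡2) mod 3; (1|3)=+1, (2|3)=-1; (−1)^{8·3·1}·(+1)^3·(-1)^8 = +1.
v=2: v_2(a)=-12, v_2(b)=4; units ≡ 5, 5 (mod 8); ε·ε+αω+βω = 0·0+-12·1+4·1 ≡ 0  ⇒  (a,b)_2 = +1.
(13, -5187 / ℚ) ramifies at {7, 19}: a division algebra.

[7, 19]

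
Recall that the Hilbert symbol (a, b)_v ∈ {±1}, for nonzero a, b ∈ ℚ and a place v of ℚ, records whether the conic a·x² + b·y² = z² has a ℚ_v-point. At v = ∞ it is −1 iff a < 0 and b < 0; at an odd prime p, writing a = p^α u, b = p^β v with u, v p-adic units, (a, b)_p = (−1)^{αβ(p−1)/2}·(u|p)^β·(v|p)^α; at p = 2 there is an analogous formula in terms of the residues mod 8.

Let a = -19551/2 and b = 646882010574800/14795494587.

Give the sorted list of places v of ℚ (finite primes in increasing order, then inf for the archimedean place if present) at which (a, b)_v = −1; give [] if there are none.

Mod squares: a ≡ -798, b ≡ 6279. Check v ∈ {∞, 2, 3, 5, 7, 11, 13, 17, 19, 23}.
v=∞: -798 < 0 and 6279 > 0  ⇒  (a,b)_∞ = +1.
v=11: a=11^0·(≡9), b=11^2·(≡4) mod 11; (9|11)=+1, (4|11)=+1; (−1)^{0·2·5}·(+1)^2·(+1)^0 = +1.
v=7: a=7^3·(≡3), b=7^3·(≡1) mod 7; (3|7)=-1, (1|7)=+1; (−1)^{3·3·3}·(-1)^3·(+1)^3 = +1.
v=17: a=17^0·(≡8), b=17^-4·(≡3) mod 17; (8|17)=+1, (3|17)=-1; (−1)^{0·-4·8}·(+1)^-4·(-1)^0 = +1.
v=23: a=23^0·(≡11), b=23^1·(≡14) mod 23; (11|23)=-1, (14|23)=-1; (−1)^{0·1·11}·(-1)^1·(-1)^0 = -1.
v=19: a=19^1·(≡8), b=19^4·(≡17) mod 19; (8|19)=-1, (17|19)=+1; (−1)^{1·4·9}·(-1)^4·(+1)^1 = +1.
v=3: a=3^1·(≡1), b=3^-11·(≡2) mod 3; (1|3)=+1, (2|3)=-1; (−1)^{1·-11·1}·(+1)^-11·(-1)^1 = +1.
v=2: v_2(a)=-1, v_2(b)=4; units ≡ 1, 7 (mod 8); ε·ε+αω+βω = 0·1+-1·0+4·0 ≡ 0  ⇒  (a,b)_2 = +1.
v=5: a=5^0·(≡2), b=5^2·(≡1) mod 5; (2|5)=-1, (1|5)=+1; (−1)^{0·2·2}·(-1)^2·(+1)^0 = +1.
v=13: a=13^0·(≡7), b=13^1·(≡7) mod 13; (7|13)=-1, (7|13)=-1; (−1)^{0·1·6}·(-1)^1·(-1)^0 = -1.
|Ram(-798, 6279)| = 2, even; anisotropic at {13, 23}.

[13, 23]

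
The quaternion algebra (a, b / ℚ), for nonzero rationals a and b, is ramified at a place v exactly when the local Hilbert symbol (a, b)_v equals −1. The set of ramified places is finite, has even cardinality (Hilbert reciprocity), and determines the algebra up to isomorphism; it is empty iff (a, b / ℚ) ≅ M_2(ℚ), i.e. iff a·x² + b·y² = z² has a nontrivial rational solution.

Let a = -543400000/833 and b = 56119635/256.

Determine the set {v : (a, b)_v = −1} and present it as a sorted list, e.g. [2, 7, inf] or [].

[2, 5, 17, 19]

Mod squares: a ≡ -230945, b ≡ 692835. Check v ∈ {∞, 2, 3, 5, 7, 11, 13, 17, 19}.
v=3: a=3^0·(≡1), b=3^5·(≡2) mod 3; (1|3)=+1, (2|3)=-1; (−1)^{0·5·1}·(+1)^5·(-1)^0 = +1.
v=13: a=13^1·(≡5), b=13^1·(≡7) mod 13; (5|13)=-1, (7|13)=-1; (−1)^{1·1·6}·(-1)^1·(-1)^1 = +1.
v=17: a=17^-1·(≡16), b=17^1·(≡10) mod 17; (16|17)=+1, (10|17)=-1; (−1)^{-1·1·8}·(+1)^1·(-1)^-1 = -1.
v=19: a=19^1·(≡1), b=19^1·(≡17) mod 19; (1|19)=+1, (17|19)=+1; (−1)^{1·1·9}·(+1)^1·(+1)^1 = -1.
v=11: a=11^1·(≡4), b=11^1·(≡6) mod 11; (4|11)=+1, (6|11)=-1; (−1)^{1·1·5}·(+1)^1·(-1)^1 = +1.
v=∞: -230945 < 0 and 692835 > 0  ⇒  (a,b)_∞ = +1.
v=7: a=7^-2·(≡6), b=7^0·(≡3) mod 7; (6|7)=-1, (3|7)=-1; (−1)^{-2·0·3}·(-1)^0·(-1)^-2 = +1.
v=5: a=5^5·(≡4), b=5^1·(≡2) mod 5; (4|5)=+1, (2|5)=-1; (−1)^{5·1·2}·(+1)^1·(-1)^5 = -1.
v=2: v_2(a)=6, v_2(b)=-8; units ≡ 7, 3 (mod 8); ε·ε+αω+βω = 1·1+6·1+-8·0 ≡ 1  ⇒  (a,b)_2 = -1.
(-230945, 692835 / ℚ) ramifies at {2, 5, 17, 19}: a division algebra.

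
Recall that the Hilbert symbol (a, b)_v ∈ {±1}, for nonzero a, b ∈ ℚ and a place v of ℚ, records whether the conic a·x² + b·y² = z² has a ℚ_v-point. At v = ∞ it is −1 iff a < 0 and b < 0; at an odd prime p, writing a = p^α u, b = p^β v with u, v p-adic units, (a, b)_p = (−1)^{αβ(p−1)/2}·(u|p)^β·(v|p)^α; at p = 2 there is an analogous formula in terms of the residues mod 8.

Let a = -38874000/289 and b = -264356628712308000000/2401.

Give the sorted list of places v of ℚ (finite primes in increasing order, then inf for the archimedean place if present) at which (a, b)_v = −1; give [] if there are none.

[2, 5, 11, 19, 31, inf]

Mod squares: a ≡ -97185, b ≡ -19437. Check v ∈ {∞, 2, 3, 5, 7, 11, 17, 19, 31}.
v=7: a=7^0·(≡5), b=7^-4·(≡1) mod 7; (5|7)=-1, (1|7)=+1; (−1)^{0·-4·3}·(-1)^-4·(+1)^0 = +1.
v=17: a=17^-2·(≡2), b=17^0·(≡14) mod 17; (2|17)=+1, (14|17)=-1; (−1)^{-2·0·8}·(+1)^0·(-1)^-2 = +1.
v=2: v_2(a)=4, v_2(b)=8; units ≡ 7, 3 (mod 8); ε·ε+αω+βω = 1·1+4·1+8·0 ≡ 1  ⇒  (a,b)_2 = -1.
v=5: a=5^3·(≡2), b=5^6·(≡3) mod 5; (2|5)=-1, (3|5)=-1; (−1)^{3·6·2}·(-1)^6·(-1)^3 = -1.
v=11: a=11^1·(≡1), b=11^3·(≡9) mod 11; (1|11)=+1, (9|11)=+1; (−1)^{1·3·5}·(+1)^3·(+1)^1 = -1.
v=∞: -97185 < 0 and -19437 < 0  ⇒  (a,b)_∞ = -1.
v=3: a=3^1·(≡2), b=3^5·(≡1) mod 3; (2|3)=-1, (1|3)=+1; (−1)^{1·5·1}·(-1)^5·(+1)^1 = +1.
v=19: a=19^1·(≡18), b=19^3·(≡2) mod 19; (18|19)=-1, (2|19)=-1; (−1)^{1·3·9}·(-1)^3·(-1)^1 = -1.
v=31: a=31^1·(≡26), b=31^3·(≡3) mod 31; (26|31)=-1, (3|31)=-1; (−1)^{1·3·15}·(-1)^3·(-1)^1 = -1.
|Ram(-97185, -19437)| = 6, even; anisotropic at {2, 5, 11, 19, 31, ∞}.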